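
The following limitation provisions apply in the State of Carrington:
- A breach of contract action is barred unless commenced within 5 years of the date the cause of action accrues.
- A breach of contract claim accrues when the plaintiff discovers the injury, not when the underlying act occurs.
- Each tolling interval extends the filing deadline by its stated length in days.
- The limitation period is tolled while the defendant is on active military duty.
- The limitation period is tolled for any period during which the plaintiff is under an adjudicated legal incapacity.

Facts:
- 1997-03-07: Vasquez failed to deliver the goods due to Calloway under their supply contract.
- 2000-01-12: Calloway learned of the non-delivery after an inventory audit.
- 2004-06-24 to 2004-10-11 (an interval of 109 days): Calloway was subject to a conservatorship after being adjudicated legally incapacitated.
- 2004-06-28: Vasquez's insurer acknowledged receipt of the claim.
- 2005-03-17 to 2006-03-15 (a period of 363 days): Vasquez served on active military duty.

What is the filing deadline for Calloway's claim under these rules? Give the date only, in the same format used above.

2006-04-29

Accrual is tied to discovery, so the period began on 2000-01-12 rather than on 1997-03-07 when the act occurred.
The untolled deadline — 5 years after 2000-01-12 — is 2005-01-12.
The period was tolled for 109 days by the plaintiff's legal incapacity (2004-06-24 to 2004-10-11), pushing the deadline to 2005-05-01.
The defendant's active military service from 2005-03-17 to 2006-03-15 tolled the period for 363 days, extending the deadline to 2006-04-29.
Nothing else in the chronology tolls or restarts the period.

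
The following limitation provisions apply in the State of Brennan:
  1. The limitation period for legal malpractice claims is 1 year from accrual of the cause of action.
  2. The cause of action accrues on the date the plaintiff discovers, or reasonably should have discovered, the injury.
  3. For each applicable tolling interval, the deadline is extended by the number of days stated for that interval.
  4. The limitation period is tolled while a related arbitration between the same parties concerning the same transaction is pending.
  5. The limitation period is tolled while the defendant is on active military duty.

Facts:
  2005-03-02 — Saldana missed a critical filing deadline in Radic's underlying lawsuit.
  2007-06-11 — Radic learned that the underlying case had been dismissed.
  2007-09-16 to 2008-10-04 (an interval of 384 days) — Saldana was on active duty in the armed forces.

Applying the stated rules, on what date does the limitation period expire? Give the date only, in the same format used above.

Accrual is tied to discovery, so the period began on 2007-06-11 rather than on 2005-03-02 when the act occurred.
Adding the 1 year base period to 2007-06-11 gives a deadline of 2008-06-11, before any tolling.
The period was tolled for 384 days by the defendant's active military service (2007-09-16 to 2008-10-04), pushing the deadline to 2009-06-30.

2009-06-30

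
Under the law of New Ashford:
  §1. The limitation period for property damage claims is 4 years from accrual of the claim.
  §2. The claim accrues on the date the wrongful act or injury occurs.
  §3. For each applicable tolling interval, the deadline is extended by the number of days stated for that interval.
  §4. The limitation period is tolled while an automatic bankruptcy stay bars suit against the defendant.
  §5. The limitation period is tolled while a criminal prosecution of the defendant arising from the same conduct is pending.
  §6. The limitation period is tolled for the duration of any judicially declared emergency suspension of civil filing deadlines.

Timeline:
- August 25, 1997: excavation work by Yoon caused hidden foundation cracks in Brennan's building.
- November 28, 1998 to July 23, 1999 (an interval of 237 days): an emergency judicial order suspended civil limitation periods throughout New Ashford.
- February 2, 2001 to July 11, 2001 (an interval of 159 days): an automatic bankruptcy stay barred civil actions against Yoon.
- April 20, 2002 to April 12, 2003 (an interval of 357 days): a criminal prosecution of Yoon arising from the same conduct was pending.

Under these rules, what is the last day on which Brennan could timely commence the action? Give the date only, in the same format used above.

September 17, 2003

The limitation period began to run on August 25, 1997.
The untolled deadline — 4 years after August 25, 1997 — is August 25, 2001.
The period was tolled for 237 days by the emergency suspension of filing deadlines (November 28, 1998 to July 23, 1999), pushing the deadline to April 19, 2002.
The automatic bankruptcy stay from February 2, 2001 to July 11, 2001 tolled the period for 159 days, extending the deadline to September 25, 2002.
The period was tolled for 357 days by the pending criminal prosecution (April 20, 2002 to April 12, 2003), pushing the deadline to September 17, 2003.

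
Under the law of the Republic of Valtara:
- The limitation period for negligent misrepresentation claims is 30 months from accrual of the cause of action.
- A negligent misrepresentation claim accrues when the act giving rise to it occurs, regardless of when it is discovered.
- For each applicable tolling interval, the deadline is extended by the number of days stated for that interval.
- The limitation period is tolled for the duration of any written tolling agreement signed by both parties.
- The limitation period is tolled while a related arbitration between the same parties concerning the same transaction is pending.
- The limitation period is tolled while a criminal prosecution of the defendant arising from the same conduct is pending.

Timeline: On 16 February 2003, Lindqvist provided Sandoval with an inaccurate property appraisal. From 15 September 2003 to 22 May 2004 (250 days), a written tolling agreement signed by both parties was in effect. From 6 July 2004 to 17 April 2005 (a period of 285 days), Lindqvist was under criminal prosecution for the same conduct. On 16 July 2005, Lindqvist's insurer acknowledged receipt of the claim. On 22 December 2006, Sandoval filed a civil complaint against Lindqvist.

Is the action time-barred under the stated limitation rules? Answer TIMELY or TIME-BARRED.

TIMELY

The limitation period began to run on 16 February 2003.
30 months from 16 February 2003 is 16 August 2005.
The written tolling agreement from 15 September 2003 to 22 May 2004 tolled the period for 250 days, extending the deadline to 23 April 2006.
The period was tolled for 285 days by the pending criminal prosecution (6 July 2004 to 17 April 2005), pushing the deadline to 2 February 2007.
The other events in the timeline have no effect on the limitation period under the stated rules.
Filing on 22 December 2006 beat the 2 February 2007 deadline — the action is timely.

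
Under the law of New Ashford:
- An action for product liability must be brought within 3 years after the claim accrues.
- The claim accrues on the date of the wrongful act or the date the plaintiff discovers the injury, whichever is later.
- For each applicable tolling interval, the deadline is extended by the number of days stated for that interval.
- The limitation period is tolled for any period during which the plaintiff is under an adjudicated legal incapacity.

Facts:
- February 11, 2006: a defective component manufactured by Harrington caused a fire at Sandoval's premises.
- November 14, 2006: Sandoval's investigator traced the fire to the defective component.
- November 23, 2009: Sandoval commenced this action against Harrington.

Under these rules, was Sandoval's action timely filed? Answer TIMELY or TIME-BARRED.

TIME-BARRED

Because discovery on November 14, 2006 post-dates the February 11, 2006 act, accrual under the later-of rule falls on November 14, 2006.
The untolled deadline — 3 years after November 14, 2006 — is November 14, 2009.
Sandoval filed on November 23, 2009, after the November 14, 2009 deadline, so the action is time-barred.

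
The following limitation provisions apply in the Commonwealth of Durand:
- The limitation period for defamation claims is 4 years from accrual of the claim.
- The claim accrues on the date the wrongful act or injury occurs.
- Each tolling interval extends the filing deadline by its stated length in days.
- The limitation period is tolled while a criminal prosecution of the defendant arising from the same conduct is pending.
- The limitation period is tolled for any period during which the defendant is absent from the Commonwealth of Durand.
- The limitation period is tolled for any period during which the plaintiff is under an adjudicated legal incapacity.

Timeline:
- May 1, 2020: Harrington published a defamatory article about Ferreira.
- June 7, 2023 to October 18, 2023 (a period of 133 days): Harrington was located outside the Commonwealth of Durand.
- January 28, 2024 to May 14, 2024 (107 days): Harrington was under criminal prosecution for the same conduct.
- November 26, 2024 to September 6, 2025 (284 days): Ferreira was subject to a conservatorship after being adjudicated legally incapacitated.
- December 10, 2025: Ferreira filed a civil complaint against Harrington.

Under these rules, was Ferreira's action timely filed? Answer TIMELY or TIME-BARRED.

TIME-BARRED

The limitation period began to run on May 1, 2020.
Adding the 4 years base period to May 1, 2020 gives a deadline of May 1, 2024, before any tolling.
The defendant's absence from the jurisdiction from June 7, 2023 to October 18, 2023 tolled the period for 133 days, extending the deadline to September 11, 2024.
The period was tolled for 107 days by the pending criminal prosecution (January 28, 2024 to May 14, 2024), pushing the deadline to December 27, 2024.
The period was tolled for 284 days by the plaintiff's legal incapacity (November 26, 2024 to September 6, 2025), pushing the deadline to October 7, 2025.
Ferreira filed on December 10, 2025, after the October 7, 2025 deadline, so the action is time-barred.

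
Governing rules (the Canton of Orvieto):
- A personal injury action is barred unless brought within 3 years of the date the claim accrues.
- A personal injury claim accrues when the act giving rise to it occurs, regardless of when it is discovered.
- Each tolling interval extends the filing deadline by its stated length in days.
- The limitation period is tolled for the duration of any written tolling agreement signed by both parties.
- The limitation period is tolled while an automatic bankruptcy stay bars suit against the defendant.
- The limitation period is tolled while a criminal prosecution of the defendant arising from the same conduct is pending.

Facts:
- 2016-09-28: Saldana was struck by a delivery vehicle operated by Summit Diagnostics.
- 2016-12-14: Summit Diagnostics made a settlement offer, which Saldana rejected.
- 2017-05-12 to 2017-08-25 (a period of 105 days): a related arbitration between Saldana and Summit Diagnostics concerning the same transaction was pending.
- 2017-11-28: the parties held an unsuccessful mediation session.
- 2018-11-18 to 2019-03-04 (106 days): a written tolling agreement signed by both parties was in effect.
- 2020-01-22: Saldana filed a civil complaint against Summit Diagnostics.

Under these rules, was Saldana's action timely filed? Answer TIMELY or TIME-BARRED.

The claim accrued on 2016-09-28, when the wrongful act occurred.
3 years from 2016-09-28 is 2019-09-28.
The period was tolled for 106 days by the written tolling agreement (2018-11-18 to 2019-03-04), pushing the deadline to 2020-01-12.
No stated provision tolls the period for a pending arbitration, so the interval from 2017-05-12 to 2017-08-25 has no effect on the deadline.
Nothing else in the chronology tolls or restarts the period.
Filing on 2020-01-22 missed the 2020-01-12 deadline — the action is time-barred.

TIME-BARRED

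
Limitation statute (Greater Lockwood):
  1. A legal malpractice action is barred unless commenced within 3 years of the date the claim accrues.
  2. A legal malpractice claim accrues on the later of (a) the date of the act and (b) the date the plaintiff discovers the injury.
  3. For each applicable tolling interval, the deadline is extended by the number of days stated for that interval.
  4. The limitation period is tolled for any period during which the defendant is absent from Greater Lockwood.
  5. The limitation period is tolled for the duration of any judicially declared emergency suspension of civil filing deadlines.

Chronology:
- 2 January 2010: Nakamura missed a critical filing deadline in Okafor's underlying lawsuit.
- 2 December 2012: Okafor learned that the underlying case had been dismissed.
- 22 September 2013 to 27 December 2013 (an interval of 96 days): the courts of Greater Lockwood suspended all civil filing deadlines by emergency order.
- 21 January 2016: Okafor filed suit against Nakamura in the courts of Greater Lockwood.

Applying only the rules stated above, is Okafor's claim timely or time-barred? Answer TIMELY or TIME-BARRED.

TIMELY

The claim accrued on 2 December 2012 — the later of the 2 January 2010 act and the 2 December 2012 discovery.
Adding the 3 years base period to 2 December 2012 gives a deadline of 2 December 2015, before any tolling.
The emergency suspension of filing deadlines from 22 September 2013 to 27 December 2013 tolled the period for 96 days, extending the deadline to 7 March 2016.
Filing on 21 January 2016 beat the 7 March 2016 deadline — the action is timely.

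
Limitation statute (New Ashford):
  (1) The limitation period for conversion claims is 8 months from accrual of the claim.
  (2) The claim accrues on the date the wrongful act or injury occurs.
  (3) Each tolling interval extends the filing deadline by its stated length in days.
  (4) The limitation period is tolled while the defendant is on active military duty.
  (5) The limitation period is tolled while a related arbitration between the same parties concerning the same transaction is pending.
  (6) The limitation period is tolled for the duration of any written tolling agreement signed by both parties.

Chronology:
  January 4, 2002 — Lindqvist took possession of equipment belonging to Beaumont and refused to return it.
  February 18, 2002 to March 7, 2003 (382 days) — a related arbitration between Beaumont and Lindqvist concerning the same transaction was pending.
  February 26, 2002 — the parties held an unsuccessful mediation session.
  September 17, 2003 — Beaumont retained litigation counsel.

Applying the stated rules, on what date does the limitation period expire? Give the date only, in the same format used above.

September 21, 2003

The claim accrued on January 4, 2002, the date of the act.
The untolled deadline — 8 months after January 4, 2002 — is September 4, 2002.
The period was tolled for 382 days by the pending related arbitration (February 18, 2002 to March 7, 2003), pushing the deadline to September 21, 2003.
The other events in the timeline have no effect on the limitation period under the stated rules.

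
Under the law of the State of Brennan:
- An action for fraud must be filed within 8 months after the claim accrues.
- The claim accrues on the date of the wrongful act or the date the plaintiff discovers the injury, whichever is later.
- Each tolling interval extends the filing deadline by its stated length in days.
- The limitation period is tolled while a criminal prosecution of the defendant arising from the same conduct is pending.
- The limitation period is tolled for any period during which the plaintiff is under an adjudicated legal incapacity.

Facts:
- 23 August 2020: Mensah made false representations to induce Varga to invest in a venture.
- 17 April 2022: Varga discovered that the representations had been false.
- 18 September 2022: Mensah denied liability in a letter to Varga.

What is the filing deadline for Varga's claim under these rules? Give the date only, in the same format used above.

17 December 2022

The claim accrued on 17 April 2022 — the later of the 23 August 2020 act and the 17 April 2022 discovery.
The untolled deadline — 8 months after 17 April 2022 — is 17 December 2022.
The other events in the timeline have no effect on the limitation period under the stated rules.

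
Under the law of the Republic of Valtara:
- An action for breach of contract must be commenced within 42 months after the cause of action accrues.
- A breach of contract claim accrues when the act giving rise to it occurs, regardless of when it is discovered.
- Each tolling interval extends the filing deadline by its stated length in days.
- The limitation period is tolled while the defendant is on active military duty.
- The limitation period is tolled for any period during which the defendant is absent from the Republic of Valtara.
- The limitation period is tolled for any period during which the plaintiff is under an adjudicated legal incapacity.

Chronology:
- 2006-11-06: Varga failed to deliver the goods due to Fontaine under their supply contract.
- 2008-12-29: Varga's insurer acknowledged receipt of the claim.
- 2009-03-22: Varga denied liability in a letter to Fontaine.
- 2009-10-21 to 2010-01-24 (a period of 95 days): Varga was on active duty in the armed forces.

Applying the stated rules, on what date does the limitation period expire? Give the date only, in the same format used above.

The claim accrued on 2006-11-06, when the wrongful act occurred.
42 months from 2006-11-06 is 2010-05-06.
Because the defendant's active military service ran from 2009-10-21 to 2010-01-24, the deadline is extended by 95 days to 2010-08-09.
The other events in the timeline have no effect on the limitation period under the stated rules.

2010-08-09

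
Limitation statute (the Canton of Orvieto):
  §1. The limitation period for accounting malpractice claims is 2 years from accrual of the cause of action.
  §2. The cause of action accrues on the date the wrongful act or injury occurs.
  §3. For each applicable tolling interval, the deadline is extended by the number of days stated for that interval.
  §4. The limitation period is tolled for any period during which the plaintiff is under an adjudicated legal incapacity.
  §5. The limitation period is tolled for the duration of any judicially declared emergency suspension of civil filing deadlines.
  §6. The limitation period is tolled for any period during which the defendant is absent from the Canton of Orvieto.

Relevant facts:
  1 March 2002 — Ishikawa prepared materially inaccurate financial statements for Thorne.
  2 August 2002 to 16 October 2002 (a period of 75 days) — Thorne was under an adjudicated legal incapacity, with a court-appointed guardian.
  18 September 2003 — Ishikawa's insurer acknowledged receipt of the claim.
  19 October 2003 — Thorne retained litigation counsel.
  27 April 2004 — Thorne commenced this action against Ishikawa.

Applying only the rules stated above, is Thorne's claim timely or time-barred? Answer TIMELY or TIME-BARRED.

The cause of action accrued on 1 March 2002, the date of the act.
2 years from 1 March 2002 is 1 March 2004.
The plaintiff's legal incapacity from 2 August 2002 to 16 October 2002 tolled the period for 75 days, extending the deadline to 15 May 2004.
Nothing else in the chronology tolls or restarts the period.
Thorne filed on 27 April 2004, before the 15 May 2004 deadline, so the action is timely.

TIMELY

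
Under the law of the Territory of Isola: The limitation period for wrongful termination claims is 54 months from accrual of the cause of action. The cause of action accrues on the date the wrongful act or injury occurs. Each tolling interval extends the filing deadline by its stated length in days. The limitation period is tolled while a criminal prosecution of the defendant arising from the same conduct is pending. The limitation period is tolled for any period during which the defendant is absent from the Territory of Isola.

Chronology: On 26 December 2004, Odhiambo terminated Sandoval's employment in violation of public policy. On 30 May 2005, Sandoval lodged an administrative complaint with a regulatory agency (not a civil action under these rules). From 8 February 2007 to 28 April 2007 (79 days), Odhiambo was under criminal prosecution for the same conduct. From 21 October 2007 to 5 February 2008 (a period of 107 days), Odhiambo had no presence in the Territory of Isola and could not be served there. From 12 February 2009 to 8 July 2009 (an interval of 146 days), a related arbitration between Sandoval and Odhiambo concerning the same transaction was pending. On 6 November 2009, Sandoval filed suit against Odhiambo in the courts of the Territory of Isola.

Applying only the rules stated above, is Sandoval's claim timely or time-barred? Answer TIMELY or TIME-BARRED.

TIMELY

The claim accrued on 26 December 2004, when the wrongful act occurred.
The untolled deadline — 54 months after 26 December 2004 — is 26 June 2009.
The pending criminal prosecution from 8 February 2007 to 28 April 2007 tolled the period for 79 days, extending the deadline to 13 September 2009.
Because the defendant's absence from the jurisdiction ran from 21 October 2007 to 5 February 2008, the deadline is extended by 107 days to 29 December 2009.
The pending related arbitration from 12 February 2009 to 8 July 2009 does not toll the period, because no stated rule makes a pending arbitration a tolling event.
None of the other events listed affects the running of the period under the stated rules.
Filing on 6 November 2009 beat the 29 December 2009 deadline — the action is timely.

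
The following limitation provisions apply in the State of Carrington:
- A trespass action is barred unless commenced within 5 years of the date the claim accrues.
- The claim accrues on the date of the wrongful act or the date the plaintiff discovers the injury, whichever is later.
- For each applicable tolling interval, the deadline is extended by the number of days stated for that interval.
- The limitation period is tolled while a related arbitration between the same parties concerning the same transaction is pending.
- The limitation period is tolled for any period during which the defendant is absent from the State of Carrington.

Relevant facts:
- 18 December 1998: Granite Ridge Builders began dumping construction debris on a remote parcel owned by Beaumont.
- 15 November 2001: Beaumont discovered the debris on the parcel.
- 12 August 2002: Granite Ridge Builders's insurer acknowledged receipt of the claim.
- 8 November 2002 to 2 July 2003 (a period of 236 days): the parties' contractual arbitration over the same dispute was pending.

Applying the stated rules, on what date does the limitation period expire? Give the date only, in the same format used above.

The claim accrued on 15 November 2001 — the later of the 18 December 1998 act and the 15 November 2001 discovery.
5 years from 15 November 2001 is 15 November 2006.
The pending related arbitration from 8 November 2002 to 2 July 2003 tolled the period for 236 days, extending the deadline to 9 July 2007.
None of the other events listed affects the running of the period under the stated rules.

9 July 2007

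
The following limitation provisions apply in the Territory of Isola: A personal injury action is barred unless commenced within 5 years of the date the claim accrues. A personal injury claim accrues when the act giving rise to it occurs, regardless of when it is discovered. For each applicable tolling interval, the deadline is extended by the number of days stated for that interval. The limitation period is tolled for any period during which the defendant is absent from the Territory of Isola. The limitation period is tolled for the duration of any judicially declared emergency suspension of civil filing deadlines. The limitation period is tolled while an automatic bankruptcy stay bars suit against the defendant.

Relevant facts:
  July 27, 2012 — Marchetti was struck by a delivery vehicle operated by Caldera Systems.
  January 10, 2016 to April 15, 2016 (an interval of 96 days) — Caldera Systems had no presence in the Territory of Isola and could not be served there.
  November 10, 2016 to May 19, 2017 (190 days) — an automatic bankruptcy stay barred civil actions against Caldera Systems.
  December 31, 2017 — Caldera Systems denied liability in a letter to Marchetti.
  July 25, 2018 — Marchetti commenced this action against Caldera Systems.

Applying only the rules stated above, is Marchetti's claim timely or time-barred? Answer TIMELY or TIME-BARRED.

The claim accrued on July 27, 2012, the date of the act.
Adding the 5 years base period to July 27, 2012 gives a deadline of July 27, 2017, before any tolling.
Because the defendant's absence from the jurisdiction ran from January 10, 2016 to April 15, 2016, the deadline is extended by 96 days to October 31, 2017.
The automatic bankruptcy stay from November 10, 2016 to May 19, 2017 tolled the period for 190 days, extending the deadline to May 9, 2018.
None of the other events listed affects the running of the period under the stated rules.
Marchetti filed on July 25, 2018, after the May 9, 2018 deadline, so the action is time-barred.

TIME-BARRED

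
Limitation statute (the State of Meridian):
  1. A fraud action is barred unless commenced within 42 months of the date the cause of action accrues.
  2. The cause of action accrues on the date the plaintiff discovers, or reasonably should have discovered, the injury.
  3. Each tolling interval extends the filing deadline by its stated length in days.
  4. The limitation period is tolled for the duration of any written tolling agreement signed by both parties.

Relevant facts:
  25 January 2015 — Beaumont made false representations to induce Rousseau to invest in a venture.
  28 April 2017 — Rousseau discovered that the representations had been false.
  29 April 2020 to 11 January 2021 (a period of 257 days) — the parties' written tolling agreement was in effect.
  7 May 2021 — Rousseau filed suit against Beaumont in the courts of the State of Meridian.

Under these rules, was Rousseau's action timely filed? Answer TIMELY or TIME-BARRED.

The claim did not accrue until Rousseau discovered the injury on 28 April 2017; the 25 January 2015 act date does not start the clock under the stated rule.
42 months from 28 April 2017 is 28 October 2020.
The period was tolled for 257 days by the written tolling agreement (29 April 2020 to 11 January 2021), pushing the deadline to 12 July 2021.
The 7 May 2021 filing precedes the 12 July 2021 deadline; the claim is timely.

TIMELY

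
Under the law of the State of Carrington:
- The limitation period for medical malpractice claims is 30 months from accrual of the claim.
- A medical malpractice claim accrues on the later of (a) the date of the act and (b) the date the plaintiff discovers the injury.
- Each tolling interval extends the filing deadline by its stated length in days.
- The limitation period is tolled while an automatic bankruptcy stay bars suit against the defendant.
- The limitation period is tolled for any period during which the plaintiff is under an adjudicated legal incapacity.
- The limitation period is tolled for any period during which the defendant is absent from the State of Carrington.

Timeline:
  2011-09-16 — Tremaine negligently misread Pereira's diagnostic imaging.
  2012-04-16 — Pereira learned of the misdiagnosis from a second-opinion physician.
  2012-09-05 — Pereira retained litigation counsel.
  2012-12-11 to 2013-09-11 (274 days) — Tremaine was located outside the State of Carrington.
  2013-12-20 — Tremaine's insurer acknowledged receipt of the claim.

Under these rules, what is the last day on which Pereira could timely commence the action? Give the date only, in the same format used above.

2015-07-17

The claim accrued on 2012-04-16 — the later of the 2011-09-16 act and the 2012-04-16 discovery.
The untolled deadline — 30 months after 2012-04-16 — is 2014-10-16.
Because the defendant's absence from the jurisdiction ran from 2012-12-11 to 2013-09-11, the deadline is extended by 274 days to 2015-07-17.
Nothing else in the chronology tolls or restarts the period.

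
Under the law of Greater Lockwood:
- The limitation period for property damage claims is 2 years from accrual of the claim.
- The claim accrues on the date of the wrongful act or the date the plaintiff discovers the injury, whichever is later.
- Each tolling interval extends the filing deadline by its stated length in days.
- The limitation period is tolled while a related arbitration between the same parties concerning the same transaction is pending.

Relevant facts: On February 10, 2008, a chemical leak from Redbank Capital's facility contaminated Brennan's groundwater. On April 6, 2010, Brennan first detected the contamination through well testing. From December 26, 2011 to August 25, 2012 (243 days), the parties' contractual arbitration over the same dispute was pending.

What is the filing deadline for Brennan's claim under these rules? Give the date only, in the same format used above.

The claim accrued on April 6, 2010 — the later of the February 10, 2008 act and the April 6, 2010 discovery.
Adding the 2 years base period to April 6, 2010 gives a deadline of April 6, 2012, before any tolling.
The pending related arbitration from December 26, 2011 to August 25, 2012 tolled the period for 243 days, extending the deadline to December 5, 2012.

December 5, 2012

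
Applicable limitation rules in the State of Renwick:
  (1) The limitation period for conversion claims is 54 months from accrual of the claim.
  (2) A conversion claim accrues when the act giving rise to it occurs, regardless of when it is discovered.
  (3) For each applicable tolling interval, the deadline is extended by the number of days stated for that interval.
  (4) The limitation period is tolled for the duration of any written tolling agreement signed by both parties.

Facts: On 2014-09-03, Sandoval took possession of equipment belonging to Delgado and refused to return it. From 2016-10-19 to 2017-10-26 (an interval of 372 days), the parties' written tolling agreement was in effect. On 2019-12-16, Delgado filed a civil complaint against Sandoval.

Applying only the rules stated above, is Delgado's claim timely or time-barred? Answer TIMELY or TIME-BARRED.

The claim accrued on 2014-09-03, the date of the act.
Adding the 54 months base period to 2014-09-03 gives a deadline of 2019-03-03, before any tolling.
The written tolling agreement from 2016-10-19 to 2017-10-26 tolled the period for 372 days, extending the deadline to 2020-03-09.
The 2019-12-16 filing precedes the 2020-03-09 deadline; the claim is timely.

TIMELY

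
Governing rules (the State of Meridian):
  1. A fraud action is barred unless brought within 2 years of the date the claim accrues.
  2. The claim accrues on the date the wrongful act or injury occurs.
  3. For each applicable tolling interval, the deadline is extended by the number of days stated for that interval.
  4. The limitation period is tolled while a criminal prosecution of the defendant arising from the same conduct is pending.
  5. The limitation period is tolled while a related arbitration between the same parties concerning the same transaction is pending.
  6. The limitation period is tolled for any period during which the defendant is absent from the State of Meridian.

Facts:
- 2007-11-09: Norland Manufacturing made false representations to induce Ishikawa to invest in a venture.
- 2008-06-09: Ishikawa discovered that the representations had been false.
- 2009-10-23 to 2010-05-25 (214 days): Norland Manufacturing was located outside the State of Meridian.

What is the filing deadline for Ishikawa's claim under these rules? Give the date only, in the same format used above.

2010-06-11

The claim accrued on 2007-11-09, when the wrongful act occurred; under the stated occurrence rule the 2008-06-09 discovery does not delay accrual.
2 years from 2007-11-09 is 2009-11-09.
The defendant's absence from the jurisdiction from 2009-10-23 to 2010-05-25 tolled the period for 214 days, extending the deadline to 2010-06-11.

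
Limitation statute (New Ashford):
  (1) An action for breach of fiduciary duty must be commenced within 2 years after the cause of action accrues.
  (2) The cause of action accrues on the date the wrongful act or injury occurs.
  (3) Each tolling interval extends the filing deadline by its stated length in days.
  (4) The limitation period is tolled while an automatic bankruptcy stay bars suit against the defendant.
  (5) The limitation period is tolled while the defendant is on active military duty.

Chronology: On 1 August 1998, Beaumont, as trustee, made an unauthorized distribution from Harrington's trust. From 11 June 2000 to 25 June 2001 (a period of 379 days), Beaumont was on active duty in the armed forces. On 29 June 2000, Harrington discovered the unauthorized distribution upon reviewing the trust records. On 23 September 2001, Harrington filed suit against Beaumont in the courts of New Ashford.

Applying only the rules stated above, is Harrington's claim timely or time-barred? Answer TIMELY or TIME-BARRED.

The claim accrued on 1 August 1998, when the wrongful act occurred; under the stated occurrence rule the 29 June 2000 discovery does not delay accrual.
The untolled deadline — 2 years after 1 August 1998 — is 1 August 2000.
The period was tolled for 379 days by the defendant's active military service (11 June 2000 to 25 June 2001), pushing the deadline to 15 August 2001.
The 23 September 2001 filing falls after the 15 August 2001 deadline; the claim is time-barred.

TIME-BARRED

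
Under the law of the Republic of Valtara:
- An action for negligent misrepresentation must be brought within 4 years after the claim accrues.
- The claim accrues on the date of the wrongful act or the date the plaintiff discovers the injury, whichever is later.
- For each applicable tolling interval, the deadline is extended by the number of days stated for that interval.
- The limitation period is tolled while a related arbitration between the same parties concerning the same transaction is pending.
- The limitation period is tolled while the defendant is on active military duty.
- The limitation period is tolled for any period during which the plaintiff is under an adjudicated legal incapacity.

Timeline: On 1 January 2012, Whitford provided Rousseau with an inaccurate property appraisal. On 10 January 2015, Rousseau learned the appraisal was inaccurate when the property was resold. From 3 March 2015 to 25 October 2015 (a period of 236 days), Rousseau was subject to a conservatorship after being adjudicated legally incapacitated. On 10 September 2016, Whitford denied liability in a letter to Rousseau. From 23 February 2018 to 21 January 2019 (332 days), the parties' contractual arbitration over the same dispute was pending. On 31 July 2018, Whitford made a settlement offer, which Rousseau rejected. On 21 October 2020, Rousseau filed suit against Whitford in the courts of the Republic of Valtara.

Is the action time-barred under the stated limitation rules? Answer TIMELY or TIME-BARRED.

Because discovery on 10 January 2015 post-dates the 1 January 2012 act, accrual under the later-of rule falls on 10 January 2015.
Adding the 4 years base period to 10 January 2015 gives a deadline of 10 January 2019, before any tolling.
Because the plaintiff's legal incapacity ran from 3 March 2015 to 25 October 2015, the deadline is extended by 236 days to 3 September 2019.
The period was tolled for 332 days by the pending related arbitration (23 February 2018 to 21 January 2019), pushing the deadline to 31 July 2020.
Nothing else in the chronology tolls or restarts the period.
The 21 October 2020 filing falls after the 31 July 2020 deadline; the claim is time-barred.

TIME-BARRED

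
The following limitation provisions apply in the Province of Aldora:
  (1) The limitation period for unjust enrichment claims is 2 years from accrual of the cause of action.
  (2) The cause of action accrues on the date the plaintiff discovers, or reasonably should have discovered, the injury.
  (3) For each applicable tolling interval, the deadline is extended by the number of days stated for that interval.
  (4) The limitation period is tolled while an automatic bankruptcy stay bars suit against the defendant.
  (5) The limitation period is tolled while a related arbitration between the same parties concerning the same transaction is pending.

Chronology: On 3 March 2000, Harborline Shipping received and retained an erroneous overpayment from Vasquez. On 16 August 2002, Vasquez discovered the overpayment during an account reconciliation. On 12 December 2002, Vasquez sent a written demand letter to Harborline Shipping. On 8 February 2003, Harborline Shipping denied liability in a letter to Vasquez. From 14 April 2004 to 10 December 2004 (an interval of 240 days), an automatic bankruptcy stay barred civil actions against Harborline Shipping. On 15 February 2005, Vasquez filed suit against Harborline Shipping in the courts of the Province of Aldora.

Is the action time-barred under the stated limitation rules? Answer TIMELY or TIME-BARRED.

TIMELY

The claim did not accrue until Vasquez discovered the injury on 16 August 2002; the 3 March 2000 act date does not start the clock under the stated rule.
The untolled deadline — 2 years after 16 August 2002 — is 16 August 2004.
The automatic bankruptcy stay from 14 April 2004 to 10 December 2004 tolled the period for 240 days, extending the deadline to 13 April 2005.
Nothing else in the chronology tolls or restarts the period.
Filing on 15 February 2005 beat the 13 April 2005 deadline — the action is timely.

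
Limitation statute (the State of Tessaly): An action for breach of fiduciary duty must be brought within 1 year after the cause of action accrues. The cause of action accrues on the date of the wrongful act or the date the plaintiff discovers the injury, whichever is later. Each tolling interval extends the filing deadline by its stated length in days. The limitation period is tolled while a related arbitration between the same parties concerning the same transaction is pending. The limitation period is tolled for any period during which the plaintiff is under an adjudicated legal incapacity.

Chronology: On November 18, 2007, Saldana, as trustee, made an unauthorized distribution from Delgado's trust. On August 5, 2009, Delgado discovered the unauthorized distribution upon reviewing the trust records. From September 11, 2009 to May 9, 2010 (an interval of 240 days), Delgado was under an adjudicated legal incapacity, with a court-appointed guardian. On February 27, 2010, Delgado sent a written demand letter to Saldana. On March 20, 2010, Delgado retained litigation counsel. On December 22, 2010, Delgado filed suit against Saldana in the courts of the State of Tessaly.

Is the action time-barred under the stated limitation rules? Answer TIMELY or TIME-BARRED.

Taking the later of the act (November 18, 2007) and discovery (August 5, 2009), the claim accrued on August 5, 2009.
The untolled deadline — 1 year after August 5, 2009 — is August 5, 2010.
The plaintiff's legal incapacity from September 11, 2009 to May 9, 2010 tolled the period for 240 days, extending the deadline to April 2, 2011.
None of the other events listed affects the running of the period under the stated rules.
The December 22, 2010 filing precedes the April 2, 2011 deadline; the claim is timely.

TIMELY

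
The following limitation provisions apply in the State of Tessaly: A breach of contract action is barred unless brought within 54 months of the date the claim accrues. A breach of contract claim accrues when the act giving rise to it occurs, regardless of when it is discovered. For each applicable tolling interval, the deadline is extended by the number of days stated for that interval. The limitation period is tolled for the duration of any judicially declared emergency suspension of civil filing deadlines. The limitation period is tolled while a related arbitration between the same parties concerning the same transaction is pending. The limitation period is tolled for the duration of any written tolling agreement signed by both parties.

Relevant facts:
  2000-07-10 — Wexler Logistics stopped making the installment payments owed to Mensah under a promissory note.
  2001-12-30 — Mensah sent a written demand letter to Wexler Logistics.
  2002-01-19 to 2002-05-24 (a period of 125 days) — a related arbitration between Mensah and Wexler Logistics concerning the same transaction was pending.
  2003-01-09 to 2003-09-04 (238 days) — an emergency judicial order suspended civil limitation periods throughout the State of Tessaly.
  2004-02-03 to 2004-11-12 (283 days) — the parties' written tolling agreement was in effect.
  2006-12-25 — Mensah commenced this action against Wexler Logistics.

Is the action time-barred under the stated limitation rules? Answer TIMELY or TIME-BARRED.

TIME-BARRED

The claim accrued on 2000-07-10, the date of the act.
54 months from 2000-07-10 is 2005-01-10.
Because the pending related arbitration ran from 2002-01-19 to 2002-05-24, the deadline is extended by 125 days to 2005-05-15.
The period was tolled for 238 days by the emergency suspension of filing deadlines (2003-01-09 to 2003-09-04), pushing the deadline to 2006-01-08.
Because the written tolling agreement ran from 2004-02-03 to 2004-11-12, the deadline is extended by 283 days to 2006-10-18.
Nothing else in the chronology tolls or restarts the period.
Mensah filed on 2006-12-25, after the 2006-10-18 deadline, so the action is time-barred.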